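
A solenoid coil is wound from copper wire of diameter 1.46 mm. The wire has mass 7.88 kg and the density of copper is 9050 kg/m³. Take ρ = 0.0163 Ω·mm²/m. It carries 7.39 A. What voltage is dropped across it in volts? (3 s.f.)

ρ = 0.0163 Ω·mm²/m = 1.63×10^-8 Ω·m
A = π(d/2)² = π(7.3000e-04 m)² = 1.6742e-06 m²
L = m/(density·A) = 7.88/(9050×1.6742e-06) = 520.1 m
R = ρL/A = (1.63×10^-8)(520.1)/(1.6742e-06) = 5.064 Ω
V = IR = 7.39 × 5.064 = 37.4 V

37.4 V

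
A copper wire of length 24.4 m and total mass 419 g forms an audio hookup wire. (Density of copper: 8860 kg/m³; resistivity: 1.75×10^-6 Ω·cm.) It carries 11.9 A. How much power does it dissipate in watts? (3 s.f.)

ρ = 1.75×10^-6 Ω·cm = 1.75×10^-8 Ω·m
A = m/(density·L) = 0.419/(8860×24.4) = 1.9382e-06 m²
R = ρL/A = (1.75×10^-8)(24.4)/(1.9382e-06) = 0.2203 Ω
P = I²R = (11.9)² × 0.2203 = 31.2 W

31.2 W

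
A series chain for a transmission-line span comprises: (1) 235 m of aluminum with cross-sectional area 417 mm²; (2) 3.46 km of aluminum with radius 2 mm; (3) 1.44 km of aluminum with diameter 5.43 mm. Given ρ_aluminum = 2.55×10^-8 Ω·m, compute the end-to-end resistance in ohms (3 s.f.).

8.62 Ω

Seg 1: A = 417 mm² = 4.170e-04 m²
R_1 = (2.55×10^-8)(235)/(4.170e-04) = 0.01437 Ω
Seg 2: A = πr² = π(2.0000e-03 m)² = 1.257e-05 m²
R_2 = (2.55×10^-8)(3460)/(1.257e-05) = 7.021 Ω
Seg 3: A = π(d/2)² = π(2.7150e-03 m)² = 2.316e-05 m²
R_3 = (2.55×10^-8)(1440)/(2.316e-05) = 1.586 Ω
R_total = R_1 + R_2 + R_3 = 8.62 Ω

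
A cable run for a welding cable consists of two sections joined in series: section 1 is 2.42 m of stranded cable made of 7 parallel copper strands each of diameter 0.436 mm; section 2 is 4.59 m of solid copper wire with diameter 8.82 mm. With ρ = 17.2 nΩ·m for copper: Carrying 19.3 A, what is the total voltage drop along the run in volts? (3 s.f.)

0.794 V

ρ = 17.2 nΩ·m = 1.72×10^-8 Ω·m
Section 1: A_strand = π(2.1800e-04)² = 1.493e-07 m²; R₁ = ρL/(N·A_s) = (1.72×10^-8)(2.42)/(7×1.493e-07) = 0.03983 Ω
Section 2: A = π(d/2)² = π(4.4100e-03 m)² = 6.110e-05 m²
R₂ = (1.72×10^-8)(4.59)/(6.110e-05) = 0.001292 Ω
R = R₁ + R₂ = 0.04112 Ω
V = IR = 19.3 × 0.04112 = 0.794 V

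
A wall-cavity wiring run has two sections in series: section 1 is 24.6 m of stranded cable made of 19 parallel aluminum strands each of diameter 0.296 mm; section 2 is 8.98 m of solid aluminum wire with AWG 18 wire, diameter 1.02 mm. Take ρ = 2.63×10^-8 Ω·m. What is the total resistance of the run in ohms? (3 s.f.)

Section 1: A_strand = π(1.4800e-04)² = 6.881e-08 m²; R₁ = ρL/(N·A_s) = (2.63×10^-8)(24.6)/(19×6.881e-08) = 0.4948 Ω
Section 2: A = π(1.02/2 mm)² = π(5.1000e-04 m)² = 8.171e-07 m²
R₂ = (2.63×10^-8)(8.98)/(8.171e-07) = 0.289 Ω
R = R₁ + R₂ = 0.784 Ω

0.784 Ω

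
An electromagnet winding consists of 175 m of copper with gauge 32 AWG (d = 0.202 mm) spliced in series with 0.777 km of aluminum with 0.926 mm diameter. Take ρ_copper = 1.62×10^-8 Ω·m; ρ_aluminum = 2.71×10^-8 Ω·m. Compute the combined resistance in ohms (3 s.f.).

120 Ω

Segment 1: A = π(0.202/2 mm)² = π(1.0100e-04 m)² = 3.205e-08 m²
R₁ = ρL/A = (1.62×10^-8)(175)/(3.205e-08) = 88.46 Ω
Segment 2: A = π(d/2)² = π(4.6300e-04 m)² = 6.735e-07 m²
R₂ = (2.71×10^-8)(777)/(6.735e-07) = 31.27 Ω
R = R₁ + R₂ = 120 Ω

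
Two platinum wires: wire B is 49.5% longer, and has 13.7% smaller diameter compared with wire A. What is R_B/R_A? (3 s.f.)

R ∝ L/d², so R_B/R_A = (1 + 49.5/100) × (1 − 13.7/100)⁻²
= 1.495 × 1.343 = 2.01

2.01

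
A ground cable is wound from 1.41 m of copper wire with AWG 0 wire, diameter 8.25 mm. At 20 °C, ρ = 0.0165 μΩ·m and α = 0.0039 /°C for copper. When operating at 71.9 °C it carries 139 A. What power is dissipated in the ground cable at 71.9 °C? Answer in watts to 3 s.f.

ρ = 0.0165 μΩ·m = 1.65×10^-8 Ω·m
A = π(8.25/2 mm)² = π(4.1250e-03 m)² = 5.346e-05 m²
R₍20₎ = ρL/A = (1.65×10^-8)(1.41)/(5.346e-05) = 4.352×10^-4 Ω
R₍71.9₎ = R₍20₎(1 + αΔT) = 4.352×10^-4 × (1 + 0.0039×51.9) = 5.233×10^-4 Ω
P = I²R = (139)² × 5.233×10^-4 = 10.1 W

10.1 W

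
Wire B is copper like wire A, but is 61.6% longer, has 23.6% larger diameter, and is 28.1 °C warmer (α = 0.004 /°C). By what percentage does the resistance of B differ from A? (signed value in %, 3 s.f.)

17.7%

R ∝ ρL/d² with ρ ∝ (1+αΔT), so R_B/R_A = (1 + 61.6/100) × (1 + 23.6/100)⁻² × (1 + 0.004×28.1)
= 1.616 × 0.6546 × 1.112 = 1.177
(R_B − R_A)/R_A = 1.177 − 1 = 17.7%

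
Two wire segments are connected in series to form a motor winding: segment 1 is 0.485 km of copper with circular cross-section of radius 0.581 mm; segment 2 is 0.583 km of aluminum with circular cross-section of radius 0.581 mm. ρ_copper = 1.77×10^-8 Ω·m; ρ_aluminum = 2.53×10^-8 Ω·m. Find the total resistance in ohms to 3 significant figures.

22.0 Ω

Segment 1: A = πr² = π(5.8100e-04 m)² = 1.060e-06 m²
R₁ = ρL/A = (1.77×10^-8)(485)/(1.060e-06) = 8.095 Ω
R₂ = (2.53×10^-8)(583)/(1.060e-06) = 13.91 Ω
R = R₁ + R₂ = 22.0 Ω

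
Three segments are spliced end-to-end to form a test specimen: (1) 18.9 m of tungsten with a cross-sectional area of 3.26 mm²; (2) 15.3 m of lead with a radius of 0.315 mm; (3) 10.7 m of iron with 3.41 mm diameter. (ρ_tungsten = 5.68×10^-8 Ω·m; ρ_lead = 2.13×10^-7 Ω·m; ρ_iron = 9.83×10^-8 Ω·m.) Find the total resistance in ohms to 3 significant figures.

10.9 Ω

Seg 1: A = 3.26 mm² = 3.260e-06 m²
R_1 = (5.68×10^-8)(18.9)/(3.260e-06) = 0.3293 Ω
Seg 2: A = πr² = π(3.1500e-04 m)² = 3.117e-07 m²
R_2 = (2.13×10^-7)(15.3)/(3.117e-07) = 10.45 Ω
Seg 3: A = π(d/2)² = π(1.7050e-03 m)² = 9.133e-06 m²
R_3 = (9.83×10^-8)(10.7)/(9.133e-06) = 0.1152 Ω
R_total = R_1 + R_2 + R_3 = 10.9 Ω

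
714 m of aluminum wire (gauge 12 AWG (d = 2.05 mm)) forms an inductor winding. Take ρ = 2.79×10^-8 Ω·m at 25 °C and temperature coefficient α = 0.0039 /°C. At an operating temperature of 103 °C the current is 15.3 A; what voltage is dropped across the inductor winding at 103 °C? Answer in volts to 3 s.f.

120 V

A = π(2.05/2 mm)² = π(1.0250e-03 m)² = 3.301e-06 m²
R₍25₎ = ρL/A = (2.79×10^-8)(714)/(3.301e-06) = 6.035 Ω
R₍103₎ = R₍25₎(1 + αΔT) = 6.035 × (1 + 0.0039×78) = 7.871 Ω
V = IR = 15.3 × 7.871 = 120 V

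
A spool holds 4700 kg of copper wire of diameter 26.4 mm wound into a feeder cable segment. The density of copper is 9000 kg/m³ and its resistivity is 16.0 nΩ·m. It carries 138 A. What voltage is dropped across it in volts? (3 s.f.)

ρ = 16.0 nΩ·m = 1.60×10^-8 Ω·m
A = π(d/2)² = π(1.3200e-02 m)² = 5.4739e-04 m²
L = m/(density·A) = 4700/(9000×5.4739e-04) = 954 m
R = ρL/A = (1.60×10^-8)(954)/(5.4739e-04) = 0.02789 Ω
V = IR = 138 × 0.02789 = 3.85 V

3.85 V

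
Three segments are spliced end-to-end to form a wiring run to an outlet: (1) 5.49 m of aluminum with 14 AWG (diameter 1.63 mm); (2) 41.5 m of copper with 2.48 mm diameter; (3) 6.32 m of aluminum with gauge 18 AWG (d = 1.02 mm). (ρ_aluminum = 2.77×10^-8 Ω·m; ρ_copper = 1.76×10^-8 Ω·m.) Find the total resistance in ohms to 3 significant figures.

Seg 1: A = π(1.63/2 mm)² = π(8.1500e-04 m)² = 2.087e-06 m²
R_1 = (2.77×10^-8)(5.49)/(2.087e-06) = 0.07288 Ω
Seg 2: A = π(d/2)² = π(1.2400e-03 m)² = 4.831e-06 m²
R_2 = (1.76×10^-8)(41.5)/(4.831e-06) = 0.1512 Ω
Seg 3: A = π(1.02/2 mm)² = π(5.1000e-04 m)² = 8.171e-07 m²
R_3 = (2.77×10^-8)(6.32)/(8.171e-07) = 0.2142 Ω
R_total = R_1 + R_2 + R_3 = 0.438 Ω

0.438 Ω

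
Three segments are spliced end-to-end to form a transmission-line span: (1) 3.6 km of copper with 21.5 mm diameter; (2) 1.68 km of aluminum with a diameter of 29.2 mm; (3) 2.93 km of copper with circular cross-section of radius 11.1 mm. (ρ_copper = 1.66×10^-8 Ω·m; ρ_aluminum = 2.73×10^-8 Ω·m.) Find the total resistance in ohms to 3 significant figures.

0.359 Ω

Seg 1: A = π(d/2)² = π(1.0750e-02 m)² = 3.631e-04 m²
R_1 = (1.66×10^-8)(3600)/(3.631e-04) = 0.1646 Ω
Seg 2: A = π(d/2)² = π(1.4600e-02 m)² = 6.697e-04 m²
R_2 = (2.73×10^-8)(1680)/(6.697e-04) = 0.06849 Ω
Seg 3: A = πr² = π(1.1100e-02 m)² = 3.871e-04 m²
R_3 = (1.66×10^-8)(2930)/(3.871e-04) = 0.1257 Ω
R_total = R_1 + R_2 + R_3 = 0.359 Ω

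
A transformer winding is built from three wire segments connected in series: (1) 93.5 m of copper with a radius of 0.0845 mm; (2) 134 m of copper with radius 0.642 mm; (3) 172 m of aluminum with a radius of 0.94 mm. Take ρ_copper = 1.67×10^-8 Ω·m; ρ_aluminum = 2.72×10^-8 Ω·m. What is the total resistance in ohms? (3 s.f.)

73.0 Ω

Seg 1: A = πr² = π(8.4500e-05 m)² = 2.243e-08 m²
R_1 = (1.67×10^-8)(93.5)/(2.243e-08) = 69.61 Ω
Seg 2: A = πr² = π(6.4200e-04 m)² = 1.295e-06 m²
R_2 = (1.67×10^-8)(134)/(1.295e-06) = 1.728 Ω
Seg 3: A = πr² = π(9.4000e-04 m)² = 2.776e-06 m²
R_3 = (2.72×10^-8)(172)/(2.776e-06) = 1.685 Ω
R_total = R_1 + R_2 + R_3 = 73.0 Ω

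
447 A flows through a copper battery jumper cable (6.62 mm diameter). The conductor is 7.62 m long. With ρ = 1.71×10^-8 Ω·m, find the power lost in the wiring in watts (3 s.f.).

756 W

A = π(d/2)² = π(3.3100e-03 m)² = 3.442e-05 m²
R = ρL/A = (1.71×10^-8)(7.62)/(3.442e-05) = 0.003786 Ω
P = I²R = (447)² × 0.003786 = 756 W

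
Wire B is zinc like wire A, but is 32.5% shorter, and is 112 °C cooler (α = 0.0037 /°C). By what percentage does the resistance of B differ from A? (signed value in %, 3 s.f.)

-60.5%

R ∝ ρL/d² with ρ ∝ (1+αΔT), so R_B/R_A = (1 − 32.5/100) × (1 − 0.0037×112)
= 0.675 × 0.5856 = 0.3953
(R_B − R_A)/R_A = 0.3953 − 1 = -60.5%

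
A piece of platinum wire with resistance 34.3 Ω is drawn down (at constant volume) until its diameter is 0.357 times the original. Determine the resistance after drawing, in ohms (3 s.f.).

2110 Ω

Volume constant ⇒ L' = L/r² with r = 0.357. R' = ρL'/A' = ρ(L/r²)/(πr²d₀²/4) = R/r⁴.
R' = 61.56 × 34.3 = 2110 Ω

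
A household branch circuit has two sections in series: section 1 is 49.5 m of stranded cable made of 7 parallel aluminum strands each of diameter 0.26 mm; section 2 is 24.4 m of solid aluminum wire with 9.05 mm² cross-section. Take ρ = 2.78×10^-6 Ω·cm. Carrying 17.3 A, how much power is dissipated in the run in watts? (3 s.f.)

1130 W

ρ = 2.78×10^-6 Ω·cm = 2.78×10^-8 Ω·m
Section 1: A_strand = π(1.3000e-04)² = 5.309e-08 m²; R₁ = ρL/(N·A_s) = (2.78×10^-8)(49.5)/(7×5.309e-08) = 3.703 Ω
Section 2: A = 9.05 mm² = 9.050e-06 m²
R₂ = (2.78×10^-8)(24.4)/(9.050e-06) = 0.07495 Ω
R = R₁ + R₂ = 3.778 Ω
P = I²R = (17.3)² × 3.778 = 1130 W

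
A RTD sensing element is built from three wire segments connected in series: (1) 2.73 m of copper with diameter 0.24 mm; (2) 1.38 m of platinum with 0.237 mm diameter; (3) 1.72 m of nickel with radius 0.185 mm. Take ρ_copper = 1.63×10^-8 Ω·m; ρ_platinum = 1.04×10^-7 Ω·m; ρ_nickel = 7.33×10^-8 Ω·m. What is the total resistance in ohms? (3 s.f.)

5.41 Ω

Seg 1: A = π(d/2)² = π(1.2000e-04 m)² = 4.524e-08 m²
R_1 = (1.63×10^-8)(2.73)/(4.524e-08) = 0.9836 Ω
Seg 2: A = π(d/2)² = π(1.1850e-04 m)² = 4.412e-08 m²
R_2 = (1.04×10^-7)(1.38)/(4.412e-08) = 3.253 Ω
Seg 3: A = πr² = π(1.8500e-04 m)² = 1.075e-07 m²
R_3 = (7.33×10^-8)(1.72)/(1.075e-07) = 1.173 Ω
R_total = R_1 + R_2 + R_3 = 5.41 Ω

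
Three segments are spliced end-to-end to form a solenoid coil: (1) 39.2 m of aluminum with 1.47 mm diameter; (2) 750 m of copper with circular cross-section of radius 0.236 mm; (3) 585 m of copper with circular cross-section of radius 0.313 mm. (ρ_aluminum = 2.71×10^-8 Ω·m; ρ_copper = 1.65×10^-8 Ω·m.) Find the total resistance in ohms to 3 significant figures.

Seg 1: A = π(d/2)² = π(7.3500e-04 m)² = 1.697e-06 m²
R_1 = (2.71×10^-8)(39.2)/(1.697e-06) = 0.6259 Ω
Seg 2: A = πr² = π(2.3600e-04 m)² = 1.750e-07 m²
R_2 = (1.65×10^-8)(750)/(1.750e-07) = 70.72 Ω
Seg 3: A = πr² = π(3.1300e-04 m)² = 3.078e-07 m²
R_3 = (1.65×10^-8)(585)/(3.078e-07) = 31.36 Ω
R_total = R_1 + R_2 + R_3 = 103 Ω

103 Ω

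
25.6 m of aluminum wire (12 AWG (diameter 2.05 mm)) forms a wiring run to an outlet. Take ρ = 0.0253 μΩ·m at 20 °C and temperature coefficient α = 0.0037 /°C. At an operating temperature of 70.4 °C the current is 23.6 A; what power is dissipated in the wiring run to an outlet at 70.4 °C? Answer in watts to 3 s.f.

ρ = 0.0253 μΩ·m = 2.53×10^-8 Ω·m
A = π(2.05/2 mm)² = π(1.0250e-03 m)² = 3.301e-06 m²
R₍20₎ = ρL/A = (2.53×10^-8)(25.6)/(3.301e-06) = 0.1962 Ω
R₍70.4₎ = R₍20₎(1 + αΔT) = 0.1962 × (1 + 0.0037×50.4) = 0.2328 Ω
P = I²R = (23.6)² × 0.2328 = 130 W

130 W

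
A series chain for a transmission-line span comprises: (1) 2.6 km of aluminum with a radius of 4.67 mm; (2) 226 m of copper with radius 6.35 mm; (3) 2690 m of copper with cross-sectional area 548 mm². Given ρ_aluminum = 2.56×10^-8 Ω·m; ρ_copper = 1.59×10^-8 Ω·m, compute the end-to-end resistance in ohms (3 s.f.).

1.08 Ω

Seg 1: A = πr² = π(4.6700e-03 m)² = 6.851e-05 m²
R_1 = (2.56×10^-8)(2600)/(6.851e-05) = 0.9715 Ω
Seg 2: A = πr² = π(6.3500e-03 m)² = 1.267e-04 m²
R_2 = (1.59×10^-8)(226)/(1.267e-04) = 0.02837 Ω
Seg 3: A = 548 mm² = 5.480e-04 m²
R_3 = (1.59×10^-8)(2690)/(5.480e-04) = 0.07805 Ω
R_total = R_1 + R_2 + R_3 = 1.08 Ω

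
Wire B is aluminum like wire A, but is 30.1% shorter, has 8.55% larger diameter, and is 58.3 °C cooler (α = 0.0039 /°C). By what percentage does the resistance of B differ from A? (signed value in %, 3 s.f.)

-54.2%

R ∝ ρL/d² with ρ ∝ (1+αΔT), so R_B/R_A = (1 − 30.1/100) × (1 + 8.55/100)⁻² × (1 − 0.0039×58.3)
= 0.699 × 0.8487 × 0.7726 = 0.4583
(R_B − R_A)/R_A = 0.4583 − 1 = -54.2%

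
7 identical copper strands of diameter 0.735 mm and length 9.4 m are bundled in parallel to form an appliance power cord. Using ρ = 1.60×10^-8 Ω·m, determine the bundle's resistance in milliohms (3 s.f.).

A_strand = π(3.6750e-04 m)² = 4.243e-07 m²
R_strand = ρL/A = (1.60×10^-8)(9.4)/(4.243e-07) = 0.3545 Ω
R_total = R_strand/N = 0.3545/7 = 50.6 mΩ

50.6 mΩ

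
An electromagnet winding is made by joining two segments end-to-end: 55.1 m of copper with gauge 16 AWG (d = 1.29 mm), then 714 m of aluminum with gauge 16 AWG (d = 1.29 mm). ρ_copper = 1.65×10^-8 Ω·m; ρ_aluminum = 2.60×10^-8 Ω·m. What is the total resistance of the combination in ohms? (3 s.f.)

14.9 Ω

Segment 1: A = π(1.29/2 mm)² = π(6.4500e-04 m)² = 1.307e-06 m²
R₁ = ρL/A = (1.65×10^-8)(55.1)/(1.307e-06) = 0.6956 Ω
R₂ = (2.60×10^-8)(714)/(1.307e-06) = 14.2 Ω
R = R₁ + R₂ = 14.9 Ω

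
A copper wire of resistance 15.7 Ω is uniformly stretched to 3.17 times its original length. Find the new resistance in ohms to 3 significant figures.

Volume constant ⇒ A' = A/k with k = 3.17. R' = ρ(kL)/(A/k) = k²R.
R' = 10.05 × 15.7 = 158 Ω

158 Ω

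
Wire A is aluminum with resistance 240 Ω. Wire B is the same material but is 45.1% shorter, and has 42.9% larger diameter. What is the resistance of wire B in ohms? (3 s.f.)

64.5 Ω

R ∝ L/d², so R_B/R_A = (1 − 45.1/100) × (1 + 42.9/100)⁻²
= 0.549 × 0.4897 = 0.2688
R_B = 0.2688 × 240 = 64.5 Ω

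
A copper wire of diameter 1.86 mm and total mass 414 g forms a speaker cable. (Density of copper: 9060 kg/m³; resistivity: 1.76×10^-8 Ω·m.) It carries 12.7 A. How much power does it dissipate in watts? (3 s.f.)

A = π(d/2)² = π(9.3000e-04 m)² = 2.7172e-06 m²
L = m/(density·A) = 0.414/(9060×2.7172e-06) = 16.82 m
R = ρL/A = (1.76×10^-8)(16.82)/(2.7172e-06) = 0.1089 Ω
P = I²R = (12.7)² × 0.1089 = 17.6 W

17.6 W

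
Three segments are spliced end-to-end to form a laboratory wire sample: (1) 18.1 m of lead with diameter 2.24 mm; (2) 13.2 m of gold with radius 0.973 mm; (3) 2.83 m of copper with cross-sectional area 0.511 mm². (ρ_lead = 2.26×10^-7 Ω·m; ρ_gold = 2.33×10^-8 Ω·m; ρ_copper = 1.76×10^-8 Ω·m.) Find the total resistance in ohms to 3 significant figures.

Seg 1: A = π(d/2)² = π(1.1200e-03 m)² = 3.941e-06 m²
R_1 = (2.26×10^-7)(18.1)/(3.941e-06) = 1.038 Ω
Seg 2: A = πr² = π(9.7300e-04 m)² = 2.974e-06 m²
R_2 = (2.33×10^-8)(13.2)/(2.974e-06) = 0.1034 Ω
Seg 3: A = 0.511 mm² = 5.110e-07 m²
R_3 = (1.76×10^-8)(2.83)/(5.110e-07) = 0.09747 Ω
R_total = R_1 + R_2 + R_3 = 1.24 Ω

1.24 Ω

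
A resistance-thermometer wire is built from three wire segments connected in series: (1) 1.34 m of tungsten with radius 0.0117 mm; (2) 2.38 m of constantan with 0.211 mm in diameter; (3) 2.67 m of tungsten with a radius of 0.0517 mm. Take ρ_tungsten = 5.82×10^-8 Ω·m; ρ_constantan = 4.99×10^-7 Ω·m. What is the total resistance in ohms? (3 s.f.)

Seg 1: A = πr² = π(1.1700e-05 m)² = 4.301e-10 m²
R_1 = (5.82×10^-8)(1.34)/(4.301e-10) = 181.3 Ω
Seg 2: A = π(d/2)² = π(1.0550e-04 m)² = 3.497e-08 m²
R_2 = (4.99×10^-7)(2.38)/(3.497e-08) = 33.96 Ω
Seg 3: A = πr² = π(5.1700e-05 m)² = 8.397e-09 m²
R_3 = (5.82×10^-8)(2.67)/(8.397e-09) = 18.51 Ω
R_total = R_1 + R_2 + R_3 = 234 Ω

234 Ω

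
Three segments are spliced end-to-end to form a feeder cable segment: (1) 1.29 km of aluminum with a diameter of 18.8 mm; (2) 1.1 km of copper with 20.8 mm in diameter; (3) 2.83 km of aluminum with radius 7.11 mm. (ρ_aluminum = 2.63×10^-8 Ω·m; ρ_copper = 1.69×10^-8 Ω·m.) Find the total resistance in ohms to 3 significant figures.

0.646 Ω

Seg 1: A = π(d/2)² = π(9.4000e-03 m)² = 2.776e-04 m²
R_1 = (2.63×10^-8)(1290)/(2.776e-04) = 0.1222 Ω
Seg 2: A = π(d/2)² = π(1.0400e-02 m)² = 3.398e-04 m²
R_2 = (1.69×10^-8)(1100)/(3.398e-04) = 0.05471 Ω
Seg 3: A = πr² = π(7.1100e-03 m)² = 1.588e-04 m²
R_3 = (2.63×10^-8)(2830)/(1.588e-04) = 0.4687 Ω
R_total = R_1 + R_2 + R_3 = 0.646 Ω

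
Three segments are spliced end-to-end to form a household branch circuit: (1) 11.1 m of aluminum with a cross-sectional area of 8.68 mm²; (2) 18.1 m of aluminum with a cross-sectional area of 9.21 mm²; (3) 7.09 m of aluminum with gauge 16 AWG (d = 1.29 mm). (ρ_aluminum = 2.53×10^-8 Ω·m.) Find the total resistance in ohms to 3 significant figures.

Seg 1: A = 8.68 mm² = 8.680e-06 m²
R_1 = (2.53×10^-8)(11.1)/(8.680e-06) = 0.03235 Ω
Seg 2: A = 9.21 mm² = 9.210e-06 m²
R_2 = (2.53×10^-8)(18.1)/(9.210e-06) = 0.04972 Ω
Seg 3: A = π(1.29/2 mm)² = π(6.4500e-04 m)² = 1.307e-06 m²
R_3 = (2.53×10^-8)(7.09)/(1.307e-06) = 0.1372 Ω
R_total = R_1 + R_2 + R_3 = 0.219 Ω

0.219 Ω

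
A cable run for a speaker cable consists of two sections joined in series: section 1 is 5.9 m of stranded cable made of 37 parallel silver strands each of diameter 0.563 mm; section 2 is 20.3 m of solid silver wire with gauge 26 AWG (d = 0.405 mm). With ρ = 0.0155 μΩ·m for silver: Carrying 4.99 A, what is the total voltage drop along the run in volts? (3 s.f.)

12.2 V

ρ = 0.0155 μΩ·m = 1.55×10^-8 Ω·m
Section 1: A_strand = π(2.8150e-04)² = 2.489e-07 m²; R₁ = ρL/(N·A_s) = (1.55×10^-8)(5.9)/(37×2.489e-07) = 0.009928 Ω
Section 2: A = π(0.405/2 mm)² = π(2.0250e-04 m)² = 1.288e-07 m²
R₂ = (1.55×10^-8)(20.3)/(1.288e-07) = 2.442 Ω
R = R₁ + R₂ = 2.452 Ω
V = IR = 4.99 × 2.452 = 12.2 V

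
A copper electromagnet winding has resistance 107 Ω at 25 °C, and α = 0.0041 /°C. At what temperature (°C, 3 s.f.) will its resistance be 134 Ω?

86.5 °C

R = R₀(1 + α(T − T₀)) ⇒ T = T₀ + (R/R₀ − 1)/α
T = 25 + (134/107 − 1)/0.0041 = 25 + (0.2523)/0.0041 = 86.5 °C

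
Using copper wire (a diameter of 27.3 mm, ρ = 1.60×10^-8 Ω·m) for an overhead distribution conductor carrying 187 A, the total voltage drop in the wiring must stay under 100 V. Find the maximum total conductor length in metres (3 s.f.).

19600 m

A = π(d/2)² = π(1.3650e-02 m)² = 5.853e-04 m²
L_max = V_max·A/(1·ρI) = (100)(5.853e-04)/(1.60×10^-8×187) = 19600 m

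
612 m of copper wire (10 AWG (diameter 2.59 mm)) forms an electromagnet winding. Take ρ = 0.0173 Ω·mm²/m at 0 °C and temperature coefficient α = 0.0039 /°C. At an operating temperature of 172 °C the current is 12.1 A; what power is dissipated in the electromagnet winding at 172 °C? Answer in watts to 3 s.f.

ρ = 0.0173 Ω·mm²/m = 1.73×10^-8 Ω·m
A = π(2.59/2 mm)² = π(1.2950e-03 m)² = 5.269e-06 m²
R₍0₎ = ρL/A = (1.73×10^-8)(612)/(5.269e-06) = 2.01 Ω
R₍172₎ = R₍0₎(1 + αΔT) = 2.01 × (1 + 0.0039×172) = 3.358 Ω
P = I²R = (12.1)² × 3.358 = 492 W

492 W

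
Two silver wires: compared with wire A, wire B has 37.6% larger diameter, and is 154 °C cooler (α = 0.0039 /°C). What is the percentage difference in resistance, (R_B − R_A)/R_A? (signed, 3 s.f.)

-78.9%

R ∝ ρL/d² with ρ ∝ (1+αΔT), so R_B/R_A = (1 + 37.6/100)⁻² × (1 − 0.0039×154)
= 0.5282 × 0.3994 = 0.2109
(R_B − R_A)/R_A = 0.2109 − 1 = -78.9%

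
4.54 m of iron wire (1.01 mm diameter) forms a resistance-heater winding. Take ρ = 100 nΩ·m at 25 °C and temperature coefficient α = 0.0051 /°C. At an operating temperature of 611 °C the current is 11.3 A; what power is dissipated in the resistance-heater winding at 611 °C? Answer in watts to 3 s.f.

289 W

ρ = 100 nΩ·m = 1.00×10^-7 Ω·m
A = π(d/2)² = π(5.0500e-04 m)² = 8.012e-07 m²
R₍25₎ = ρL/A = (1.00×10^-7)(4.54)/(8.012e-07) = 0.5667 Ω
R₍611₎ = R₍25₎(1 + αΔT) = 0.5667 × (1 + 0.0051×586) = 2.26 Ω
P = I²R = (11.3)² × 2.26 = 289 W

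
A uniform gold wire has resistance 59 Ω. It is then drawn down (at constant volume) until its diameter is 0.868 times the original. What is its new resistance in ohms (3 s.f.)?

104 Ω

Volume constant ⇒ L' = L/r² with r = 0.868. R' = ρL'/A' = ρ(L/r²)/(πr²d₀²/4) = R/r⁴.
R' = 1.762 × 59 = 104 Ω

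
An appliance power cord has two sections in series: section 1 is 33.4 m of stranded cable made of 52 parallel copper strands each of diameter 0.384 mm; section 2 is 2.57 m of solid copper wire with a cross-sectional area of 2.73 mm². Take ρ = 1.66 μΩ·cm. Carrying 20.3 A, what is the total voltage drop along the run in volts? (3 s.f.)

ρ = 1.66 μΩ·cm = 1.66×10^-8 Ω·m
Section 1: A_strand = π(1.9200e-04)² = 1.158e-07 m²; R₁ = ρL/(N·A_s) = (1.66×10^-8)(33.4)/(52×1.158e-07) = 0.09207 Ω
Section 2: A = 2.73 mm² = 2.730e-06 m²
R₂ = (1.66×10^-8)(2.57)/(2.730e-06) = 0.01563 Ω
R = R₁ + R₂ = 0.1077 Ω
V = IR = 20.3 × 0.1077 = 2.19 V

2.19 V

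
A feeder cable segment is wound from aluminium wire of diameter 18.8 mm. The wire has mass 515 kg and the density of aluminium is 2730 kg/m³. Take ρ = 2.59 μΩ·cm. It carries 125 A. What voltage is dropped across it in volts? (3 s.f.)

7.93 V

ρ = 2.59 μΩ·cm = 2.59×10^-8 Ω·m
A = π(d/2)² = π(9.4000e-03 m)² = 2.7759e-04 m²
L = m/(density·A) = 515/(2730×2.7759e-04) = 679.6 m
R = ρL/A = (2.59×10^-8)(679.6)/(2.7759e-04) = 0.06341 Ω
V = IR = 125 × 0.06341 = 7.93 V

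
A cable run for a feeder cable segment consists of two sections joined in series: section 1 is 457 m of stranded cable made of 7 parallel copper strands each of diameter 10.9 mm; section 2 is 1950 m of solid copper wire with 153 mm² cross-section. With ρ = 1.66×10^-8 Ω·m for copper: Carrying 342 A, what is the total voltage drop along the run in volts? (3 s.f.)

Section 1: A_strand = π(5.4500e-03)² = 9.331e-05 m²; R₁ = ρL/(N·A_s) = (1.66×10^-8)(457)/(7×9.331e-05) = 0.01161 Ω
Section 2: A = 153 mm² = 1.530e-04 m²
R₂ = (1.66×10^-8)(1950)/(1.530e-04) = 0.2116 Ω
R = R₁ + R₂ = 0.2232 Ω
V = IR = 342 × 0.2232 = 76.3 V

76.3 V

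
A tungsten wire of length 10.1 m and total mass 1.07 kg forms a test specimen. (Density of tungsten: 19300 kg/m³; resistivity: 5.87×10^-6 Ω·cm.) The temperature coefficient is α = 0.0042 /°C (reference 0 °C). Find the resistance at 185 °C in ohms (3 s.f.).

ρ = 5.87×10^-6 Ω·cm = 5.87×10^-8 Ω·m
A = m/(density·L) = 1.07/(19300×10.1) = 5.4891e-06 m²
R = ρL/A = (5.87×10^-8)(10.1)/(5.4891e-06) = 0.108 Ω
R(185 °C) = 0.108 × (1 + 0.0042×185) = 0.192 Ω

0.192 Ω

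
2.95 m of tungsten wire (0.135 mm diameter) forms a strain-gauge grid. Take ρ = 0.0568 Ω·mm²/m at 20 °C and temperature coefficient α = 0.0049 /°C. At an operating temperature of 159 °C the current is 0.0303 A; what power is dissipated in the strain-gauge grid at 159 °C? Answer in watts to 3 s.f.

ρ = 0.0568 Ω·mm²/m = 5.68×10^-8 Ω·m
A = π(d/2)² = π(6.7500e-05 m)² = 1.431e-08 m²
R₍20₎ = ρL/A = (5.68×10^-8)(2.95)/(1.431e-08) = 11.71 Ω
R₍159₎ = R₍20₎(1 + αΔT) = 11.71 × (1 + 0.0049×139) = 19.68 Ω
P = I²R = (0.0303)² × 19.68 = 0.0181 W

0.0181 W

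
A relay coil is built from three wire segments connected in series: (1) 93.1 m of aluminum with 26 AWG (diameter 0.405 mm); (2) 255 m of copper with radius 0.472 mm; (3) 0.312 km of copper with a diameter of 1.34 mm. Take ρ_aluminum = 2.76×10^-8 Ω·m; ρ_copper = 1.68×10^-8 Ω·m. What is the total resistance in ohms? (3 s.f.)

29.8 Ω

Seg 1: A = π(0.405/2 mm)² = π(2.0250e-04 m)² = 1.288e-07 m²
R_1 = (2.76×10^-8)(93.1)/(1.288e-07) = 19.95 Ω
Seg 2: A = πr² = π(4.7200e-04 m)² = 6.999e-07 m²
R_2 = (1.68×10^-8)(255)/(6.999e-07) = 6.121 Ω
Seg 3: A = π(d/2)² = π(6.7000e-04 m)² = 1.410e-06 m²
R_3 = (1.68×10^-8)(312)/(1.410e-06) = 3.717 Ω
R_total = R_1 + R_2 + R_3 = 29.8 Ω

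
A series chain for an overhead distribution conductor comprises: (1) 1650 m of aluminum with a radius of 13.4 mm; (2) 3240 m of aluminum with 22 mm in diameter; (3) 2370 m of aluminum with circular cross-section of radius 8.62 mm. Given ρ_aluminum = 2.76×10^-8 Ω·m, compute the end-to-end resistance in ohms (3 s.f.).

Seg 1: A = πr² = π(1.3400e-02 m)² = 5.641e-04 m²
R_1 = (2.76×10^-8)(1650)/(5.641e-04) = 0.08073 Ω
Seg 2: A = π(d/2)² = π(1.1000e-02 m)² = 3.801e-04 m²
R_2 = (2.76×10^-8)(3240)/(3.801e-04) = 0.2352 Ω
Seg 3: A = πr² = π(8.6200e-03 m)² = 2.334e-04 m²
R_3 = (2.76×10^-8)(2370)/(2.334e-04) = 0.2802 Ω
R_total = R_1 + R_2 + R_3 = 0.596 Ω

0.596 Ω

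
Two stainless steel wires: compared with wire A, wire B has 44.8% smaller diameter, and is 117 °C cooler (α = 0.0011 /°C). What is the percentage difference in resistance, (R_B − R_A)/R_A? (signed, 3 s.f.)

186%

R ∝ ρL/d² with ρ ∝ (1+αΔT), so R_B/R_A = (1 − 44.8/100)⁻² × (1 − 0.0011×117)
= 3.282 × 0.8713 = 2.86
(R_B − R_A)/R_A = 2.86 − 1 = 186%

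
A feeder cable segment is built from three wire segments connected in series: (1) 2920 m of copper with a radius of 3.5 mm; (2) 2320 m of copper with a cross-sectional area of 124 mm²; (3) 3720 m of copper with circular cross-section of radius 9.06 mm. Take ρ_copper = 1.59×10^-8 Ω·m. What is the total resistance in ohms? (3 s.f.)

Seg 1: A = πr² = π(3.5000e-03 m)² = 3.848e-05 m²
R_1 = (1.59×10^-8)(2920)/(3.848e-05) = 1.206 Ω
Seg 2: A = 124 mm² = 1.240e-04 m²
R_2 = (1.59×10^-8)(2320)/(1.240e-04) = 0.2975 Ω
Seg 3: A = πr² = π(9.0600e-03 m)² = 2.579e-04 m²
R_3 = (1.59×10^-8)(3720)/(2.579e-04) = 0.2294 Ω
R_total = R_1 + R_2 + R_3 = 1.73 Ω

1.73 Ω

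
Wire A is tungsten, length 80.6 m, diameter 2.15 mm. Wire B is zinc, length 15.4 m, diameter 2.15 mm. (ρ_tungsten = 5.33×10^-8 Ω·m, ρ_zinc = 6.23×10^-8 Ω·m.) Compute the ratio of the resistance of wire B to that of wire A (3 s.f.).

0.223

R ∝ ρL/d², so R_B/R_A = (ρ_B/ρ_A) × (L_B/L_A)
= (6.23×10^-8/5.33×10^-8) × (15.4/80.6) = 0.223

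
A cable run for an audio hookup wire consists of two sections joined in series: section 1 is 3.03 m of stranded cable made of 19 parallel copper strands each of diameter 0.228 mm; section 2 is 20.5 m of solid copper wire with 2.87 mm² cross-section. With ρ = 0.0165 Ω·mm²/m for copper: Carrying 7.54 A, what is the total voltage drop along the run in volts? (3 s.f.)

ρ = 0.0165 Ω·mm²/m = 1.65×10^-8 Ω·m
Section 1: A_strand = π(1.1400e-04)² = 4.083e-08 m²; R₁ = ρL/(N·A_s) = (1.65×10^-8)(3.03)/(19×4.083e-08) = 0.06445 Ω
Section 2: A = 2.87 mm² = 2.870e-06 m²
R₂ = (1.65×10^-8)(20.5)/(2.870e-06) = 0.1179 Ω
R = R₁ + R₂ = 0.1823 Ω
V = IR = 7.54 × 0.1823 = 1.37 V

1.37 V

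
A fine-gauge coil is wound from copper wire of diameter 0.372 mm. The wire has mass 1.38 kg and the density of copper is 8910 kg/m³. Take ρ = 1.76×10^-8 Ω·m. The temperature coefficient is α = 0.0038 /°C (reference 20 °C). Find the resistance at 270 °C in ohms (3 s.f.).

A = π(d/2)² = π(1.8600e-04 m)² = 1.0869e-07 m²
L = m/(density·A) = 1.38/(8910×1.0869e-07) = 1425 m
R = ρL/A = (1.76×10^-8)(1425)/(1.0869e-07) = 230.8 Ω
R(270 °C) = 230.8 × (1 + 0.0038×250) = 450 Ω

450 Ω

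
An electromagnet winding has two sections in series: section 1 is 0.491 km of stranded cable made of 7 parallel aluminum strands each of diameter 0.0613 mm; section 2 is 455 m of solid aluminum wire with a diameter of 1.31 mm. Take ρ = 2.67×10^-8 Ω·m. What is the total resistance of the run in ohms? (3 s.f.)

Section 1: A_strand = π(3.0650e-05)² = 2.951e-09 m²; R₁ = ρL/(N·A_s) = (2.67×10^-8)(491)/(7×2.951e-09) = 634.6 Ω
Section 2: A = π(d/2)² = π(6.5500e-04 m)² = 1.348e-06 m²
R₂ = (2.67×10^-8)(455)/(1.348e-06) = 9.013 Ω
R = R₁ + R₂ = 644 Ω

644 Ω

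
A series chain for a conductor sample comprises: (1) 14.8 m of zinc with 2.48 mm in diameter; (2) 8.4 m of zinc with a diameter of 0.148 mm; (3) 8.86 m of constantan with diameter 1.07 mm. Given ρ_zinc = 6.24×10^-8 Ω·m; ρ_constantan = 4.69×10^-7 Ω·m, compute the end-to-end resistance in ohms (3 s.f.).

Seg 1: A = π(d/2)² = π(1.2400e-03 m)² = 4.831e-06 m²
R_1 = (6.24×10^-8)(14.8)/(4.831e-06) = 0.1912 Ω
Seg 2: A = π(d/2)² = π(7.4000e-05 m)² = 1.720e-08 m²
R_2 = (6.24×10^-8)(8.4)/(1.720e-08) = 30.47 Ω
Seg 3: A = π(d/2)² = π(5.3500e-04 m)² = 8.992e-07 m²
R_3 = (4.69×10^-7)(8.86)/(8.992e-07) = 4.621 Ω
R_total = R_1 + R_2 + R_3 = 35.3 Ω

35.3 Ω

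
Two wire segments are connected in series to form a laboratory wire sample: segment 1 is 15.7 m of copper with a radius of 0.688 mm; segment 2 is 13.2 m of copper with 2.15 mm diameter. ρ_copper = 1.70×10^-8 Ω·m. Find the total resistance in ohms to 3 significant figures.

0.241 Ω

Segment 1: A = πr² = π(6.8800e-04 m)² = 1.487e-06 m²
R₁ = ρL/A = (1.70×10^-8)(15.7)/(1.487e-06) = 0.1795 Ω
Segment 2: A = π(d/2)² = π(1.0750e-03 m)² = 3.631e-06 m²
R₂ = (1.70×10^-8)(13.2)/(3.631e-06) = 0.06181 Ω
R = R₁ + R₂ = 0.241 Ω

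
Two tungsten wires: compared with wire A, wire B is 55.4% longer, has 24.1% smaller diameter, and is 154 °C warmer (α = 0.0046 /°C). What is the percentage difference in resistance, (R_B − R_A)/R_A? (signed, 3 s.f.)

R ∝ ρL/d² with ρ ∝ (1+αΔT), so R_B/R_A = (1 + 55.4/100) × (1 − 24.1/100)⁻² × (1 + 0.0046×154)
= 1.554 × 1.736 × 1.708 = 4.609
(R_B − R_A)/R_A = 4.609 − 1 = 361%

361%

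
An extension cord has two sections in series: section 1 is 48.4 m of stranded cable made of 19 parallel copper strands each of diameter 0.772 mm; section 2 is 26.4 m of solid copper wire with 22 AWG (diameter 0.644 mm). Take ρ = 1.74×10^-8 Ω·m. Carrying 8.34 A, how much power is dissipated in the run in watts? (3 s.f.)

105 W

Section 1: A_strand = π(3.8600e-04)² = 4.681e-07 m²; R₁ = ρL/(N·A_s) = (1.74×10^-8)(48.4)/(19×4.681e-07) = 0.09469 Ω
Section 2: A = π(0.644/2 mm)² = π(3.2200e-04 m)² = 3.257e-07 m²
R₂ = (1.74×10^-8)(26.4)/(3.257e-07) = 1.41 Ω
R = R₁ + R₂ = 1.505 Ω
P = I²R = (8.34)² × 1.505 = 105 W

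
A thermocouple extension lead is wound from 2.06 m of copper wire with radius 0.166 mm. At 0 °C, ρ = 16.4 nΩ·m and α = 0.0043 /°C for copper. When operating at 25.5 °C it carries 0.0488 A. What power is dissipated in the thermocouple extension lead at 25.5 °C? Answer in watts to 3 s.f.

0.00103 W

ρ = 16.4 nΩ·m = 1.64×10^-8 Ω·m
A = πr² = π(1.6600e-04 m)² = 8.657e-08 m²
R₍0₎ = ρL/A = (1.64×10^-8)(2.06)/(8.657e-08) = 0.3903 Ω
R₍25.5₎ = R₍0₎(1 + αΔT) = 0.3903 × (1 + 0.0043×25.5) = 0.433 Ω
P = I²R = (0.0488)² × 0.433 = 0.00103 W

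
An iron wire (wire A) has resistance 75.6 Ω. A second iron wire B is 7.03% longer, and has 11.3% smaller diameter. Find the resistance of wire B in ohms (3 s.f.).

R ∝ L/d², so R_B/R_A = (1 + 7.03/100) × (1 − 11.3/100)⁻²
= 1.07 × 1.271 = 1.36
R_B = 1.36 × 75.6 = 103 Ω

103 Ω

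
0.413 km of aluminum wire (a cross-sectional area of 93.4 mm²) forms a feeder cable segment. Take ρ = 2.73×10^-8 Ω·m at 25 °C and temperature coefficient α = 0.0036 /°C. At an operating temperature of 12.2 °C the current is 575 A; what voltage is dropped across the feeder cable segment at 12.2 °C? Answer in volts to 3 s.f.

66.2 V

A = 93.4 mm² = 9.340e-05 m²
R₍25₎ = ρL/A = (2.73×10^-8)(413)/(9.340e-05) = 0.1207 Ω
R₍12.2₎ = R₍25₎(1 + αΔT) = 0.1207 × (1 + 0.0036×-12.8) = 0.1152 Ω
V = IR = 575 × 0.1152 = 66.2 V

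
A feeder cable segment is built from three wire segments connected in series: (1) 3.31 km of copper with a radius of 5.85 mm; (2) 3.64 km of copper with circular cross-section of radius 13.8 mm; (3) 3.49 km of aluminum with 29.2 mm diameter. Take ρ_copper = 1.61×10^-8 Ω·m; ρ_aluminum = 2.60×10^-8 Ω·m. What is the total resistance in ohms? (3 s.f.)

Seg 1: A = πr² = π(5.8500e-03 m)² = 1.075e-04 m²
R_1 = (1.61×10^-8)(3310)/(1.075e-04) = 0.4957 Ω
Seg 2: A = πr² = π(1.3800e-02 m)² = 5.983e-04 m²
R_2 = (1.61×10^-8)(3640)/(5.983e-04) = 0.09795 Ω
Seg 3: A = π(d/2)² = π(1.4600e-02 m)² = 6.697e-04 m²
R_3 = (2.60×10^-8)(3490)/(6.697e-04) = 0.1355 Ω
R_total = R_1 + R_2 + R_3 = 0.729 Ω

0.729 Ω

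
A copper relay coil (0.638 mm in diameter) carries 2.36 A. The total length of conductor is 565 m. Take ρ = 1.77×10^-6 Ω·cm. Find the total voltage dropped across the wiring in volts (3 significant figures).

73.8 V

ρ = 1.77×10^-6 Ω·cm = 1.77×10^-8 Ω·m
A = π(d/2)² = π(3.1900e-04 m)² = 3.197e-07 m²
R = ρL/A = (1.77×10^-8)(565)/(3.197e-07) = 31.28 Ω
V = IR = 2.36 × 31.28 = 73.8 V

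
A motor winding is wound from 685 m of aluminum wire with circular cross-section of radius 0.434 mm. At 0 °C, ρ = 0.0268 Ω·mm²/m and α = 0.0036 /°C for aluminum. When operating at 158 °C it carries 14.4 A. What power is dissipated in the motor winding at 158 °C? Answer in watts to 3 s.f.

10100 W

ρ = 0.0268 Ω·mm²/m = 2.68×10^-8 Ω·m
A = πr² = π(4.3400e-04 m)² = 5.917e-07 m²
R₍0₎ = ρL/A = (2.68×10^-8)(685)/(5.917e-07) = 31.02 Ω
R₍158₎ = R₍0₎(1 + αΔT) = 31.02 × (1 + 0.0036×158) = 48.67 Ω
P = I²R = (14.4)² × 48.67 = 10100 W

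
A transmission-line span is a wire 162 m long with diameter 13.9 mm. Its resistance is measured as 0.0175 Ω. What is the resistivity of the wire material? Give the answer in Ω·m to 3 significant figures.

A = π(d/2)² = π(6.9500e-03 m)² = 1.517e-04 m²
ρ = RA/L = (0.0175)(1.517e-04)/(162) = 1.64×10^-8 Ω·m

1.64×10^-8 Ω·m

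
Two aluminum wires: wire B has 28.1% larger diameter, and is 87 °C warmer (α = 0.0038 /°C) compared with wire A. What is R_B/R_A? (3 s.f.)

R ∝ ρL/d² with ρ ∝ (1+αΔT), so R_B/R_A = (1 + 28.1/100)⁻² × (1 + 0.0038×87)
= 0.6094 × 1.331 = 0.811

0.811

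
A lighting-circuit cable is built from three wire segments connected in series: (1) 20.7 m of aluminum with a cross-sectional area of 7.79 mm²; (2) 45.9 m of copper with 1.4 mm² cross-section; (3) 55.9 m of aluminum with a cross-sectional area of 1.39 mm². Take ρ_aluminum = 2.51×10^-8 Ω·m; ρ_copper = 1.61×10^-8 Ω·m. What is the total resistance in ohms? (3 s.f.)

Seg 1: A = 7.79 mm² = 7.790e-06 m²
R_1 = (2.51×10^-8)(20.7)/(7.790e-06) = 0.0667 Ω
Seg 2: A = 1.4 mm² = 1.400e-06 m²
R_2 = (1.61×10^-8)(45.9)/(1.400e-06) = 0.5278 Ω
Seg 3: A = 1.39 mm² = 1.390e-06 m²
R_3 = (2.51×10^-8)(55.9)/(1.390e-06) = 1.009 Ω
R_total = R_1 + R_2 + R_3 = 1.60 Ω

1.60 Ω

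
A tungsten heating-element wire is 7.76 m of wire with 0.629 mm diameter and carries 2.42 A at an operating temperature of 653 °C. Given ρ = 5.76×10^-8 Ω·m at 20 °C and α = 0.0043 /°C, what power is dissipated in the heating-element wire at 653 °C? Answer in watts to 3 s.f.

A = π(d/2)² = π(3.1450e-04 m)² = 3.107e-07 m²
R₍20₎ = ρL/A = (5.76×10^-8)(7.76)/(3.107e-07) = 1.438 Ω
R₍653₎ = R₍20₎(1 + αΔT) = 1.438 × (1 + 0.0043×633) = 5.354 Ω
P = I²R = (2.42)² × 5.354 = 31.4 W

31.4 W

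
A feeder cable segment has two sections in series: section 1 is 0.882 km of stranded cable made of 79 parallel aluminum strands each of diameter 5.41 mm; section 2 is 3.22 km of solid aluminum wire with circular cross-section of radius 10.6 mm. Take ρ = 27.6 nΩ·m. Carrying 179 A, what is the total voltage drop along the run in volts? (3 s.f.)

ρ = 27.6 nΩ·m = 2.76×10^-8 Ω·m
Section 1: A_strand = π(2.7050e-03)² = 2.299e-05 m²; R₁ = ρL/(N·A_s) = (2.76×10^-8)(882)/(79×2.299e-05) = 0.0134 Ω
Section 2: A = πr² = π(1.0600e-02 m)² = 3.530e-04 m²
R₂ = (2.76×10^-8)(3220)/(3.530e-04) = 0.2518 Ω
R = R₁ + R₂ = 0.2652 Ω
V = IR = 179 × 0.2652 = 47.5 V

47.5 V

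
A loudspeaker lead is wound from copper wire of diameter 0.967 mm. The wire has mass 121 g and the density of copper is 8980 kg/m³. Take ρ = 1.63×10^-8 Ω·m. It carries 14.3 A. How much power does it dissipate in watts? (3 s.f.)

83.3 W

A = π(d/2)² = π(4.8350e-04 m)² = 7.3442e-07 m²
L = m/(density·A) = 0.121/(8980×7.3442e-07) = 18.35 m
R = ρL/A = (1.63×10^-8)(18.35)/(7.3442e-07) = 0.4072 Ω
P = I²R = (14.3)² × 0.4072 = 83.3 W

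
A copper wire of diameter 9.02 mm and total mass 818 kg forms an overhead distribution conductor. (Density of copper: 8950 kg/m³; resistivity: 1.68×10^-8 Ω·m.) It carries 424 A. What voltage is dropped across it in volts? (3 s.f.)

A = π(d/2)² = π(4.5100e-03 m)² = 6.3900e-05 m²
L = m/(density·A) = 818/(8950×6.3900e-05) = 1430 m
R = ρL/A = (1.68×10^-8)(1430)/(6.3900e-05) = 0.376 Ω
V = IR = 424 × 0.376 = 159 V

159 V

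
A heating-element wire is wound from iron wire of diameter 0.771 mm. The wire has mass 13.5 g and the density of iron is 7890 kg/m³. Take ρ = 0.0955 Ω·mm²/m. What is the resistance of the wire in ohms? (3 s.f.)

0.750 Ω

ρ = 0.0955 Ω·mm²/m = 9.55×10^-8 Ω·m
A = π(d/2)² = π(3.8550e-04 m)² = 4.6687e-07 m²
L = m/(density·A) = 0.0135/(7890×4.6687e-07) = 3.665 m
R = ρL/A = (9.55×10^-8)(3.665)/(4.6687e-07) = 0.750 Ω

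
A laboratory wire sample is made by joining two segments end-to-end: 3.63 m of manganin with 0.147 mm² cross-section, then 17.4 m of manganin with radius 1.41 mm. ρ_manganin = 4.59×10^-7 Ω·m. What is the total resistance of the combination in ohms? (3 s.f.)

Segment 1: A = 0.147 mm² = 1.470e-07 m²
R₁ = ρL/A = (4.59×10^-7)(3.63)/(1.470e-07) = 11.33 Ω
Segment 2: A = πr² = π(1.4100e-03 m)² = 6.246e-06 m²
R₂ = (4.59×10^-7)(17.4)/(6.246e-06) = 1.279 Ω
R = R₁ + R₂ = 12.6 Ω

12.6 Ω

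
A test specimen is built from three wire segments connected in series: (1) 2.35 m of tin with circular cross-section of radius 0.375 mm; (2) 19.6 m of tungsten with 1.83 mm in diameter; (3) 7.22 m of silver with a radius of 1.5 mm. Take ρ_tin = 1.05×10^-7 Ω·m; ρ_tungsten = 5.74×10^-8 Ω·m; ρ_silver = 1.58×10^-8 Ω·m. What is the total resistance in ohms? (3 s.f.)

Seg 1: A = πr² = π(3.7500e-04 m)² = 4.418e-07 m²
R_1 = (1.05×10^-7)(2.35)/(4.418e-07) = 0.5585 Ω
Seg 2: A = π(d/2)² = π(9.1500e-04 m)² = 2.630e-06 m²
R_2 = (5.74×10^-8)(19.6)/(2.630e-06) = 0.4277 Ω
Seg 3: A = πr² = π(1.5000e-03 m)² = 7.069e-06 m²
R_3 = (1.58×10^-8)(7.22)/(7.069e-06) = 0.01614 Ω
R_total = R_1 + R_2 + R_3 = 1.00 Ω

1.00 Ω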